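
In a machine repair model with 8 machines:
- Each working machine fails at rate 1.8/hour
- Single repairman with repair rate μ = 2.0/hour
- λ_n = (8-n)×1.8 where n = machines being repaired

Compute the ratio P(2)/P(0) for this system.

P(2)/P(0) = ∏_{i=0}^{2-1} λ_i/μ_{i+1}
= (8-0)×1.8/2.0 × (8-1)×1.8/2.0
= 45.3600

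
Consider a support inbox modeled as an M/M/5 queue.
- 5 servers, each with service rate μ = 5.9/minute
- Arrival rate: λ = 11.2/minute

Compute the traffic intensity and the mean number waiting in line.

Traffic intensity: ρ = λ/(cμ) = 11.2/(5×5.9) = 0.3797
Since ρ = 0.3797 < 1, system is stable.
Offered load a = λ/μ = cρ = 11.2/5.9 = 1.8983
P₀ = [ Σₙ₌₀^4 aⁿ/n! + a^5/(5!(1-ρ)) ]⁻¹
Σ = a^0/0! + a^1/1! + a^2/2! + a^3/3! + a^4/4! = 1.0000 + 1.8983 + 1.8018 + 1.1401 + 0.5411 = 6.3813
a^5/(5!(1-ρ)) = 24.6507/(120 × 0.62034) = 0.3311
P₀ = 1/(6.3813 + 0.3311) = 0.1490
Lq = P₀·a^5·ρ / (5!(1-ρ)²) = 0.14898 × 24.6507 × 0.37966 / (120 × 0.38482) = 0.03019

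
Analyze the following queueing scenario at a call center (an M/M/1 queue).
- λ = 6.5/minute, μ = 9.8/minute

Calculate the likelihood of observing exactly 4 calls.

ρ = λ/μ = 6.5/9.8 = 0.66327
P(n) = (1-ρ)ρⁿ
P(4) = (1-0.66327) × 0.66327^4
P(4) = 0.33673 × 0.19354
P(4) = 0.06517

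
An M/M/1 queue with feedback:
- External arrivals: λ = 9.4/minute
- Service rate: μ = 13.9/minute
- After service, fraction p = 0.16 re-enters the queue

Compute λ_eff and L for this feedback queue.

Effective arrival rate: λ_eff = λ/(1-p) = 9.4/(1-0.16) = 9.4/0.84 = 11.190476
ρ = λ_eff/μ = 11.190476/13.9 = 0.8050702
L = ρ/(1-ρ) = 0.8050702/(1-0.8050702) = 4.1301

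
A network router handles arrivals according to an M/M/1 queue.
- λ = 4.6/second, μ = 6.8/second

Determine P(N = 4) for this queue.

ρ = λ/μ = 4.6/6.8 = 0.67647
P(n) = (1-ρ)ρⁿ
P(4) = (1-0.67647) × 0.67647^4
P(4) = 0.32353 × 0.20941
P(4) = 0.06775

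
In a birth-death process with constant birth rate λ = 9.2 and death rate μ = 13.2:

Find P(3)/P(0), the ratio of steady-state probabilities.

For constant rates: P(n)/P(0) = (λ/μ)^n
P(3)/P(0) = (9.2/13.2)^3 = 0.6970^3 = 0.3386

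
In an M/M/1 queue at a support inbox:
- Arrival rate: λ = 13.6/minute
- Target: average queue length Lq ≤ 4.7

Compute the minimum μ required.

For M/M/1: Lq = λ²/(μ(μ-λ))
Need Lq ≤ 4.7, i.e. μ(μ-λ) ≥ λ²/4.7
μ² - 13.6μ - 184.96/4.7 ≥ 0  →  μ² - 13.6μ - 39.3532 ≥ 0
Quadratic formula (positive root): μ = [λ + √(λ² + 4×39.3532)]/2
Discriminant: 184.96 + 4×39.3532 = 342.3728, √342.3728 = 18.50332
μ ≥ (13.6 + 18.50332)/2 = 16.0517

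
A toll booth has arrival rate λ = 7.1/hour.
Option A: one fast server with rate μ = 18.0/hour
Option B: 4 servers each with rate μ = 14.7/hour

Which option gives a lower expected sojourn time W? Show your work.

Option A: single server μ = 18.0 (M/M/1)
  ρ_A = 7.1/18.0 = 0.3944
  W_A = 1/(μ-λ) = 1/(18.0-7.1) = 1/10.90 = 0.09174

Option B: 4 servers μ = 14.7 (M/M/4)
  ρ_B = λ/(cμ) = 7.1/(4×14.7) = 0.1207
  Offered load a = λ/μ = cρ = 7.1/14.7 = 0.4830
  P₀ = [ Σₙ₌₀^3 aⁿ/n! + a^4/(4!(1-ρ)) ]⁻¹
  Σ = a^0/0! + a^1/1! + a^2/2! + a^3/3! = 1.0000 + 0.4830 + 0.1166 + 0.01878 = 1.6184
  a^4/(4!(1-ρ)) = 0.05442/(24 × 0.8793) = 0.002579
  P₀ = 1/(1.6184 + 0.002579) = 0.6169
  Lq = P₀·a^4·ρ / (4!(1-ρ)²) = 0.61691 × 0.054421 × 0.12075 / (24 × 0.77308) = 0.0002185
  Wq_B = Lq/λ = 0.0002185/7.1 = 0.00003077
  W_B = Wq_B + 1/μ = 0.00003077 + 0.06803 = 0.06806

Since W_B = 0.06806 < W_A = 0.09174, Option B (multiple servers) has the shorter time in system.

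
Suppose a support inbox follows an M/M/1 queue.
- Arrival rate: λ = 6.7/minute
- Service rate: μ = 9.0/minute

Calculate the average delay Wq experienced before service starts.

First, compute utilization: ρ = λ/μ = 6.7/9.0 = 0.7444
For M/M/1: Wq = λ/(μ(μ-λ))
Wq = 6.7/(9.0 × (9.0-6.7))
Wq = 6.7/(9.0 × 2.30)
Wq = 0.3237 minutes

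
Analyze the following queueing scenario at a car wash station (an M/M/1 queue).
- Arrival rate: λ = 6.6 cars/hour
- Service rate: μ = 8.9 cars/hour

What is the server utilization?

Server utilization: ρ = λ/μ
ρ = 6.6/8.9 = 0.7416
The server is busy 74.16% of the time.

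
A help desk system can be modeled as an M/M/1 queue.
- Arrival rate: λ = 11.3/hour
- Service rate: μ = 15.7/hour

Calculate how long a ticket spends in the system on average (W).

First, compute utilization: ρ = λ/μ = 11.3/15.7 = 0.7197
For M/M/1: W = 1/(μ-λ)
W = 1/(15.7-11.3) = 1/4.40
W = 0.2273 hours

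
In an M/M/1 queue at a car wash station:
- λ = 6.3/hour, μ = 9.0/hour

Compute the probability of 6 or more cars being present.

ρ = λ/μ = 6.3/9.0 = 0.7000
P(N ≥ n) = ρⁿ
P(N ≥ 6) = 0.7000^6
P(N ≥ 6) = 0.1176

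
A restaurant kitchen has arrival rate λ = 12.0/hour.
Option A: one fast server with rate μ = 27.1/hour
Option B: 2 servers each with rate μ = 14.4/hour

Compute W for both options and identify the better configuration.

Option A: single server μ = 27.1 (M/M/1)
  ρ_A = 12.0/27.1 = 0.4428
  W_A = 1/(μ-λ) = 1/(27.1-12.0) = 1/15.10 = 0.06623

Option B: 2 servers μ = 14.4 (M/M/2)
  ρ_B = λ/(cμ) = 12.0/(2×14.4) = 0.4167
  Offered load a = λ/μ = cρ = 12.0/14.4 = 0.8333
  P₀ = [ Σₙ₌₀^1 aⁿ/n! + a^2/(2!(1-ρ)) ]⁻¹
  Σ = a^0/0! + a^1/1! = 1.0000 + 0.8333 = 1.8333
  a^2/(2!(1-ρ)) = 0.6944/(2 × 0.5833) = 0.5952
  P₀ = 1/(1.8333 + 0.5952) = 0.4118
  Lq = P₀·a^2·ρ / (2!(1-ρ)²) = 0.4118 × 0.6944 × 0.4167 / (2 × 0.3403) = 0.1751
  Wq_B = Lq/λ = 0.1751/12.0 = 0.01459
  W_B = Wq_B + 1/μ = 0.01459 + 0.06944 = 0.08403

Since W_A = 0.06623 < W_B = 0.08403, Option A (single fast server) has the shorter time in system.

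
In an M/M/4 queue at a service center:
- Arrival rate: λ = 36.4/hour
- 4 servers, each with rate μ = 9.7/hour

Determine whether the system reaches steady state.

Stability requires ρ = λ/(cμ) < 1
ρ = 36.4/(4 × 9.7) = 36.4/38.80 = 0.9381
Since 0.9381 < 1, the system is STABLE.
The servers are busy 93.81% of the time.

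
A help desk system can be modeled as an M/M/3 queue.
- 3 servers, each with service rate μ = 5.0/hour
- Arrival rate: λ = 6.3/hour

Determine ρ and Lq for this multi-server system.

Traffic intensity: ρ = λ/(cμ) = 6.3/(3×5.0) = 0.4200
Since ρ = 0.4200 < 1, system is stable.
Offered load a = λ/μ = cρ = 6.3/5.0 = 1.2600
P₀ = [ Σₙ₌₀^2 aⁿ/n! + a^3/(3!(1-ρ)) ]⁻¹
Σ = a^0/0! + a^1/1! + a^2/2! = 1.0000 + 1.2600 + 0.7938 = 3.0538
a^3/(3!(1-ρ)) = 2.0004/(6 × 0.5800) = 0.5748
P₀ = 1/(3.0538 + 0.5748) = 0.2756
Lq = P₀·a^3·ρ / (3!(1-ρ)²) = 0.2756 × 2.0004 × 0.4200 / (6 × 0.3364) = 0.1147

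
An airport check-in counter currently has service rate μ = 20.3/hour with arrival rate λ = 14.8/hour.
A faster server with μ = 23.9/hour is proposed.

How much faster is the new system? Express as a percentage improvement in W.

System 1: ρ₁ = 14.8/20.3 = 0.7291, W₁ = 1/(20.3-14.8) = 0.18182
System 2: ρ₂ = 14.8/23.9 = 0.6192, W₂ = 1/(23.9-14.8) = 0.10989
Improvement: (W₁-W₂)/W₁ = (0.18182-0.10989)/0.18182 = 39.56%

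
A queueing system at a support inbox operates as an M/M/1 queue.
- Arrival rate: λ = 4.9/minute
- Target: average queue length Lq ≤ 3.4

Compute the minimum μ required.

For M/M/1: Lq = λ²/(μ(μ-λ))
Need Lq ≤ 3.4, i.e. μ(μ-λ) ≥ λ²/3.4
μ² - 4.9μ - 24.01/3.4 ≥ 0  →  μ² - 4.9μ - 7.061765 ≥ 0
Quadratic formula (positive root): μ = [λ + √(λ² + 4×7.061765)]/2
Discriminant: 24.01 + 4×7.061765 = 52.2571, √52.2571 = 7.2289
μ ≥ (4.9 + 7.2289)/2 = 6.0645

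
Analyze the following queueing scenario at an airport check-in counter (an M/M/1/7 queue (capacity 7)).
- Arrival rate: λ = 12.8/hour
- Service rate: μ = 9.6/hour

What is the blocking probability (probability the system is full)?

ρ = λ/μ = 12.8/9.6 = 1.33333
P₀ = (1-ρ)/(1-ρ^(K+1)) = (1-1.33333)/(1-1.33333^8) = -0.3333/-8.9885 = 0.03708
P_K = P₀×ρ^K = 0.03708 × 1.33333^7 = 0.03708 × 7.4914 = 0.2778
Blocking probability = 27.78%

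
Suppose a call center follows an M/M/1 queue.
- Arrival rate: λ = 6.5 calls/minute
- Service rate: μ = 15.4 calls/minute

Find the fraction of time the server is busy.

Server utilization: ρ = λ/μ
ρ = 6.5/15.4 = 0.4221
The server is busy 42.21% of the time.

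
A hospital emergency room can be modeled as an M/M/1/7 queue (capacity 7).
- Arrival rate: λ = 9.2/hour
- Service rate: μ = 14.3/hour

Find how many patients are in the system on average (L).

ρ = λ/μ = 9.2/14.3 = 0.64336
P₀ = (1-ρ)/(1-ρ^(K+1)) = (1-0.64336)/(1-0.64336^8) = 0.3566/0.9706 = 0.3674
P_K = P₀×ρ^K = 0.3674 × 0.64336^7 = 0.3674 × 0.04562 = 0.01676
L = ρ[1 - (K+1)ρ^K + Kρ^(K+1)] / [(1-ρ)(1-ρ^(K+1))]
L = 0.64336 × (1 - 8×0.04562 + 7×0.02935) / ((1 - 0.64336) × (1 - 0.02935)) = 1.5620 patients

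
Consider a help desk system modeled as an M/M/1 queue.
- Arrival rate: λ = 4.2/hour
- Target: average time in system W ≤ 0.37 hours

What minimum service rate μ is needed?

For M/M/1: W = 1/(μ-λ)
Need W ≤ 0.37, so 1/(μ-λ) ≤ 0.37
μ - λ ≥ 1/0.37 = 2.7027
μ ≥ 4.2 + 2.7027 = 6.9027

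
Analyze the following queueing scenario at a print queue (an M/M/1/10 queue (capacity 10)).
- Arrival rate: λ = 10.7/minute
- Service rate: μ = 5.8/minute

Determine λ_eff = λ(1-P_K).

ρ = λ/μ = 10.7/5.8 = 1.8448
P₀ = (1-ρ)/(1-ρ^(K+1)) = (1-1.8448)/(1-1.8448^11) = -0.8448/-841.2523 = 0.001004
P_K = P₀×ρ^K = 0.0010042 × 1.8448^10 = 0.0010042 × 456.5548 = 0.4585
λ_eff = λ(1-P_K) = 10.7 × (1 - 0.45849) = 10.7 × 0.54151 = 5.7942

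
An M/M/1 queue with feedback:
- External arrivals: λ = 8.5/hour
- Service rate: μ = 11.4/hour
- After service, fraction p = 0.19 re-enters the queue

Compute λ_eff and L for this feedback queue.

Effective arrival rate: λ_eff = λ/(1-p) = 8.5/(1-0.19) = 8.5/0.81 = 10.49383
ρ = λ_eff/μ = 10.49383/11.4 = 0.920511
L = ρ/(1-ρ) = 0.920511/(1-0.920511) = 11.5804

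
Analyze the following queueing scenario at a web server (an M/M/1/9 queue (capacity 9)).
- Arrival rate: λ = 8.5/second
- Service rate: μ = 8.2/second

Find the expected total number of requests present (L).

ρ = λ/μ = 8.5/8.2 = 1.03659
P₀ = (1-ρ)/(1-ρ^(K+1)) = (1-1.03659)/(1-1.03659^10) = -0.03659/-0.4324 = 0.08462
P_K = P₀×ρ^K = 0.08462 × 1.03659^9 = 0.08462 × 1.3819 = 0.1169
L = ρ[1 - (K+1)ρ^K + Kρ^(K+1)] / [(1-ρ)(1-ρ^(K+1))]
L = 1.03659 × (1 - 10×1.381857 + 9×1.432419) / ((1 - 1.03659) × (1 - 1.432419)) = 4.7958 requests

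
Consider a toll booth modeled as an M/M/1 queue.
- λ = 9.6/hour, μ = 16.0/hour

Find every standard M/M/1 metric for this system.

Step 1: ρ = λ/μ = 9.6/16.0 = 0.6000
Step 2: L = λ/(μ-λ) = 9.6/6.40 = 1.5000
Step 3: Lq = λ²/(μ(μ-λ)) = 92.16/(16.0×6.40) = 0.9000
Step 4: W = 1/(μ-λ) = 1/6.40 = 0.15625
Step 5: Wq = λ/(μ(μ-λ)) = 9.6/(16.0×6.40) = 0.09375
Step 6: P(0) = 1-ρ = 0.4000
Verify: L = λW = 9.6×0.15625 = 1.5000 ✔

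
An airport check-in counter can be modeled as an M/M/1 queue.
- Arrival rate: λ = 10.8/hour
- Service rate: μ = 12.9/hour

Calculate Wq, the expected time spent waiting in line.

First, compute utilization: ρ = λ/μ = 10.8/12.9 = 0.8372
For M/M/1: Wq = λ/(μ(μ-λ))
Wq = 10.8/(12.9 × (12.9-10.8))
Wq = 10.8/(12.9 × 2.10)
Wq = 0.3987 hours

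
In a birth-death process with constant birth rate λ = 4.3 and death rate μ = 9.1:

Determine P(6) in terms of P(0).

For constant rates: P(n)/P(0) = (λ/μ)^n
P(6)/P(0) = (4.3/9.1)^6 = 0.4725^6 = 0.01113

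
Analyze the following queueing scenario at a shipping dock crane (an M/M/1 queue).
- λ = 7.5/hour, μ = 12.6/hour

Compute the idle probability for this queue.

ρ = λ/μ = 7.5/12.6 = 0.5952
P(0) = 1 - ρ = 1 - 0.5952 = 0.4048
The server is idle 40.48% of the time.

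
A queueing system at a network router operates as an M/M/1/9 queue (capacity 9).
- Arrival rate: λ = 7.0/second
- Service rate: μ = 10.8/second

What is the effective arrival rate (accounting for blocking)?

ρ = λ/μ = 7.0/10.8 = 0.64815
P₀ = (1-ρ)/(1-ρ^(K+1)) = (1-0.64815)/(1-0.64815^10) = 0.3518/0.9869 = 0.3565
P_K = P₀×ρ^K = 0.35651 × 0.64815^9 = 0.35651 × 0.020187 = 0.007197
λ_eff = λ(1-P_K) = 7.0 × (1 - 0.007197) = 7.0 × 0.9928 = 6.9496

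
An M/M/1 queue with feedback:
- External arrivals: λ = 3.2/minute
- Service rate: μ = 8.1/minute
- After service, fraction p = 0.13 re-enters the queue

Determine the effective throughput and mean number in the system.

Effective arrival rate: λ_eff = λ/(1-p) = 3.2/(1-0.13) = 3.2/0.87 = 3.6782
ρ = λ_eff/μ = 3.6782/8.1 = 0.4541
L = ρ/(1-ρ) = 0.4541/(1-0.4541) = 0.8318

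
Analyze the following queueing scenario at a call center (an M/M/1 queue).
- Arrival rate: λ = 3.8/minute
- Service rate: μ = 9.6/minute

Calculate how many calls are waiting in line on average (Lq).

ρ = λ/μ = 3.8/9.6 = 0.3958
For M/M/1: Lq = λ²/(μ(μ-λ))
Lq = 14.44/(9.6 × 5.80)
Lq = 0.2593 calls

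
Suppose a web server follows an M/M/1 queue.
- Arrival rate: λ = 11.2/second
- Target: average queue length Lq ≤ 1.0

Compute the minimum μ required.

For M/M/1: Lq = λ²/(μ(μ-λ))
Need Lq ≤ 1.0, i.e. μ(μ-λ) ≥ λ²/1.0
μ² - 11.2μ - 125.44/1.0 ≥ 0  →  μ² - 11.2μ - 125.4400 ≥ 0
Quadratic formula (positive root): μ = [λ + √(λ² + 4×125.4400)]/2
Discriminant: 125.44 + 4×125.4400 = 627.2000, √627.2000 = 25.0440
μ ≥ (11.2 + 25.0440)/2 = 18.1220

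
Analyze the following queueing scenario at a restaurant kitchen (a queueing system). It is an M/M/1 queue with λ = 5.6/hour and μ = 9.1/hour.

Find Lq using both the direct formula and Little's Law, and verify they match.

Method 1 (direct): Lq = λ²/(μ(μ-λ)) = 31.36/(9.1 × 3.50) = 0.9846

Method 2 (Little's Law):
W = 1/(μ-λ) = 1/3.50 = 0.28571
Wq = W - 1/μ = 0.28571 - 0.10989 = 0.17582
Lq = λWq = 5.6 × 0.17582 = 0.9846 ✔ (matches Method 1)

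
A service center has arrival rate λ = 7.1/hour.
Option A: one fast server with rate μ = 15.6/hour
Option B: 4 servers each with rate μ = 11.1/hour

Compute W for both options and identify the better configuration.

Option A: single server μ = 15.6 (M/M/1)
  ρ_A = 7.1/15.6 = 0.4551
  W_A = 1/(μ-λ) = 1/(15.6-7.1) = 1/8.50 = 0.1176

Option B: 4 servers μ = 11.1 (M/M/4)
  ρ_B = λ/(cμ) = 7.1/(4×11.1) = 0.1599
  Offered load a = λ/μ = cρ = 7.1/11.1 = 0.6396
  P₀ = [ Σₙ₌₀^3 aⁿ/n! + a^4/(4!(1-ρ)) ]⁻¹
  Σ = a^0/0! + a^1/1! + a^2/2! + a^3/3! = 1.0000 + 0.6396 + 0.2046 + 0.04362 = 1.8878
  a^4/(4!(1-ρ)) = 0.16739/(24 × 0.84009) = 0.008302
  P₀ = 1/(1.8878 + 0.008302) = 0.5274
  Lq = P₀·a^4·ρ / (4!(1-ρ)²) = 0.527390 × 0.167395 × 0.159910 / (24 × 0.705751) = 0.0008335
  Wq_B = Lq/λ = 0.0008335/7.1 = 0.0001174
  W_B = Wq_B + 1/μ = 0.0001174 + 0.09009 = 0.09021

Since W_B = 0.09021 < W_A = 0.1176, Option B (multiple servers) has the shorter time in system.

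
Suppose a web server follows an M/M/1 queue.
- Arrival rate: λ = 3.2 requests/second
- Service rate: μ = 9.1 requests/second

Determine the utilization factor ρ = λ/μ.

Server utilization: ρ = λ/μ
ρ = 3.2/9.1 = 0.3516
The server is busy 35.16% of the time.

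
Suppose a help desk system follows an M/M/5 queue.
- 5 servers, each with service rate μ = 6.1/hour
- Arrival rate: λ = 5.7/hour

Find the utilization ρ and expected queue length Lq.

Traffic intensity: ρ = λ/(cμ) = 5.7/(5×6.1) = 0.1869
Since ρ = 0.1869 < 1, system is stable.
Offered load a = λ/μ = cρ = 5.7/6.1 = 0.9344
P₀ = [ Σₙ₌₀^4 aⁿ/n! + a^5/(5!(1-ρ)) ]⁻¹
Σ = a^0/0! + a^1/1! + a^2/2! + a^3/3! + a^4/4! = 1.0000 + 0.9344 + 0.4366 + 0.1360 + 0.03177 = 2.5388
a^5/(5!(1-ρ)) = 0.7124/(120 × 0.8131) = 0.007301
P₀ = 1/(2.5388 + 0.007301) = 0.3928
Lq = P₀·a^5·ρ / (5!(1-ρ)²) = 0.39276 × 0.71240 × 0.18689 / (120 × 0.66116) = 0.0006591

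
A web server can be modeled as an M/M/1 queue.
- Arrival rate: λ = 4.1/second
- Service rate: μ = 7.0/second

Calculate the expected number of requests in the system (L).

ρ = λ/μ = 4.1/7.0 = 0.5857
For M/M/1: L = λ/(μ-λ)
L = 4.1/(7.0-4.1) = 4.1/2.90
L = 1.4138 requests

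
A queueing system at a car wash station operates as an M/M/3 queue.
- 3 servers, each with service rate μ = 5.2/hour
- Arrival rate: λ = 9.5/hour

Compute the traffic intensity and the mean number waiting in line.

Traffic intensity: ρ = λ/(cμ) = 9.5/(3×5.2) = 0.6090
Since ρ = 0.6090 < 1, system is stable.
Offered load a = λ/μ = cρ = 9.5/5.2 = 1.8269
P₀ = [ Σₙ₌₀^2 aⁿ/n! + a^3/(3!(1-ρ)) ]⁻¹
Σ = a^0/0! + a^1/1! + a^2/2! = 1.0000 + 1.8269 + 1.6688 = 4.4957
a^3/(3!(1-ρ)) = 6.09763/(6 × 0.391026) = 2.5990
P₀ = 1/(4.49575 + 2.59899) = 0.1409
Lq = P₀·a^3·ρ / (3!(1-ρ)²) = 0.14095 × 6.0976 × 0.60897 / (6 × 0.15290) = 0.5705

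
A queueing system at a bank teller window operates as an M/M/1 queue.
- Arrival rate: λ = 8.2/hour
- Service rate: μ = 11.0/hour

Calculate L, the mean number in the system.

ρ = λ/μ = 8.2/11.0 = 0.7455
For M/M/1: L = λ/(μ-λ)
L = 8.2/(11.0-8.2) = 8.2/2.80
L = 2.9286 transactions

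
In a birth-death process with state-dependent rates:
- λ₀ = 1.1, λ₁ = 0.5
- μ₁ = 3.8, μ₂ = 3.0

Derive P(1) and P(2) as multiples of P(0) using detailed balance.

Balance equations:
State 0: λ₀P₀ = μ₁P₁ → P₁ = (λ₀/μ₁)P₀ = (1.1/3.8)P₀ = 0.2895P₀
State 1: P₂ = (λ₀λ₁)/(μ₁μ₂)P₀ = (1.1×0.5)/(3.8×3.0)P₀ = 0.04825P₀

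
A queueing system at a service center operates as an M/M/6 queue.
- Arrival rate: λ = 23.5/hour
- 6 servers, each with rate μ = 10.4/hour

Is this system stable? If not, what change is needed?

Stability requires ρ = λ/(cμ) < 1
ρ = 23.5/(6 × 10.4) = 23.5/62.40 = 0.3766
Since 0.3766 < 1, the system is STABLE.
The servers are busy 37.66% of the time.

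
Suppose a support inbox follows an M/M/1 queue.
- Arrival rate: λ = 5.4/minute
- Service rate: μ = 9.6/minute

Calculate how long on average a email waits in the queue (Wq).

First, compute utilization: ρ = λ/μ = 5.4/9.6 = 0.5625
For M/M/1: Wq = λ/(μ(μ-λ))
Wq = 5.4/(9.6 × (9.6-5.4))
Wq = 5.4/(9.6 × 4.20)
Wq = 0.1339 minutes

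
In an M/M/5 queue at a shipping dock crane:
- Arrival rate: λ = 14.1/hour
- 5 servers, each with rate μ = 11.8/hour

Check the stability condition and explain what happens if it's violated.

Stability requires ρ = λ/(cμ) < 1
ρ = 14.1/(5 × 11.8) = 14.1/59.00 = 0.2390
Since 0.2390 < 1, the system is STABLE.
The servers are busy 23.90% of the time.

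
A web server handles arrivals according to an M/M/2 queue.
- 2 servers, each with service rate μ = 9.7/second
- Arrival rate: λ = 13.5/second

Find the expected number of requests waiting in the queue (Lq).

Traffic intensity: ρ = λ/(cμ) = 13.5/(2×9.7) = 0.6959
Since ρ = 0.6959 < 1, system is stable.
Offered load a = λ/μ = cρ = 13.5/9.7 = 1.3918
P₀ = [ Σₙ₌₀^1 aⁿ/n! + a^2/(2!(1-ρ)) ]⁻¹
Σ = a^0/0! + a^1/1! = 1.0000 + 1.3918 = 2.3918
a^2/(2!(1-ρ)) = 1.93698/(2 × 0.304124) = 3.1845
P₀ = 1/(2.3918 + 3.1845) = 0.1793
Lq = P₀·a^2·ρ / (2!(1-ρ)²) = 0.17933 × 1.9370 × 0.69588 / (2 × 0.092491) = 1.3067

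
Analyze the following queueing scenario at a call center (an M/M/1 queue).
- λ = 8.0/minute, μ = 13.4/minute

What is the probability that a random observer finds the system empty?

ρ = λ/μ = 8.0/13.4 = 0.5970
P(0) = 1 - ρ = 1 - 0.5970 = 0.4030
The server is idle 40.30% of the time.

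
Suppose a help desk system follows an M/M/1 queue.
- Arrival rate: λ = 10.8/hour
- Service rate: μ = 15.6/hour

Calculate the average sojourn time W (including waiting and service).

First, compute utilization: ρ = λ/μ = 10.8/15.6 = 0.6923
For M/M/1: W = 1/(μ-λ)
W = 1/(15.6-10.8) = 1/4.80
W = 0.2083 hours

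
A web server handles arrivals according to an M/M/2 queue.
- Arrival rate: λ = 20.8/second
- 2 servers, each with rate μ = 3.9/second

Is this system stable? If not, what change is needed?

Stability requires ρ = λ/(cμ) < 1
ρ = 20.8/(2 × 3.9) = 20.8/7.80 = 2.6667
Since 2.6667 ≥ 1, the system is UNSTABLE.
Need c > λ/μ = 20.8/3.9 = 5.33.
Minimum servers needed: c = 6.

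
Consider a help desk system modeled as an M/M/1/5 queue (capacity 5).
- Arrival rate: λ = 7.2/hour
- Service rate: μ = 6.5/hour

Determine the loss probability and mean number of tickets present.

ρ = λ/μ = 7.2/6.5 = 1.1077
P₀ = (1-ρ)/(1-ρ^(K+1)) = (1-1.1077)/(1-1.1077^6) = -0.1077/-0.8473 = 0.1271
P_K = P₀×ρ^K = 0.1271 × 1.1077^5 = 0.1271 × 1.6677 = 0.2120
Blocking probability P_5 = 0.2120 (21.20%)
L = ρ[1 - (K+1)ρ^K + Kρ^(K+1)] / [(1-ρ)(1-ρ^(K+1))]
L = 1.1077 × (1 - 6×1.667673 + 5×1.847281) / ((1 - 1.1077) × (1 - 1.847281)) = 2.7964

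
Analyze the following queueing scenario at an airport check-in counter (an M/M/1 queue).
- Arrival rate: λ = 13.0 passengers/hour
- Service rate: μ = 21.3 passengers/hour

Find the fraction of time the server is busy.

Server utilization: ρ = λ/μ
ρ = 13.0/21.3 = 0.6103
The server is busy 61.03% of the time.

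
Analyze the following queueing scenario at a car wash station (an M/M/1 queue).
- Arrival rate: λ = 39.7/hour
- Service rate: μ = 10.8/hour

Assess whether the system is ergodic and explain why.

Stability requires ρ = λ/(cμ) < 1
ρ = 39.7/(1 × 10.8) = 39.7/10.80 = 3.6759
Since 3.6759 ≥ 1, the system is UNSTABLE.
Queue grows without bound. Need μ > λ = 39.7.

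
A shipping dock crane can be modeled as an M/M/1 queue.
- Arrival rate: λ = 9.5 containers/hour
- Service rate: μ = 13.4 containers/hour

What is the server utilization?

Server utilization: ρ = λ/μ
ρ = 9.5/13.4 = 0.7090
The server is busy 70.90% of the time.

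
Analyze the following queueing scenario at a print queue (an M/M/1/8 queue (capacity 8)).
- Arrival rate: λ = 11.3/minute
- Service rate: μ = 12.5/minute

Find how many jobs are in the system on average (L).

ρ = λ/μ = 11.3/12.5 = 0.9040
P₀ = (1-ρ)/(1-ρ^(K+1)) = (1-0.9040)/(1-0.9040^9) = 0.09600/0.5968 = 0.1609
P_K = P₀×ρ^K = 0.160857 × 0.9040^8 = 0.160857 × 0.446013 = 0.07174
L = ρ[1 - (K+1)ρ^K + Kρ^(K+1)] / [(1-ρ)(1-ρ^(K+1))]
L = 0.9040 × (1 - 9×0.44601292 + 8×0.40319568) / ((1 - 0.9040) × (1 - 0.40319568)) = 3.3363 jobs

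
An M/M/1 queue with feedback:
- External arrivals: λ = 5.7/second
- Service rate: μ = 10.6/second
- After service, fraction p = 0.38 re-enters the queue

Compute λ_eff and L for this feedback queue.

Effective arrival rate: λ_eff = λ/(1-p) = 5.7/(1-0.38) = 5.7/0.62 = 9.19355
ρ = λ_eff/μ = 9.19355/10.6 = 0.867316
L = ρ/(1-ρ) = 0.867316/(1-0.867316) = 6.5367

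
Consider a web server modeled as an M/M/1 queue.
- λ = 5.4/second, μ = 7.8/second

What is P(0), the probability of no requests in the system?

ρ = λ/μ = 5.4/7.8 = 0.6923
P(0) = 1 - ρ = 1 - 0.6923 = 0.3077
The server is idle 30.77% of the time.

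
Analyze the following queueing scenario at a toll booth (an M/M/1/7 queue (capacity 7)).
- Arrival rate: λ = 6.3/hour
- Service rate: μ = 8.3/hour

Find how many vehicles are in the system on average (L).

ρ = λ/μ = 6.3/8.3 = 0.75904
P₀ = (1-ρ)/(1-ρ^(K+1)) = (1-0.75904)/(1-0.75904^8) = 0.2410/0.8898 = 0.2708
P_K = P₀×ρ^K = 0.27080 × 0.75904^7 = 0.27080 × 0.14516 = 0.03931
L = ρ[1 - (K+1)ρ^K + Kρ^(K+1)] / [(1-ρ)(1-ρ^(K+1))]
L = 0.75904 × (1 - 8×0.14516 + 7×0.11018) / ((1 - 0.75904) × (1 - 0.11018)) = 2.1594 vehicles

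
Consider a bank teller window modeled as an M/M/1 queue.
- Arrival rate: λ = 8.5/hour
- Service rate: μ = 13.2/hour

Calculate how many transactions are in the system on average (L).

ρ = λ/μ = 8.5/13.2 = 0.6439
For M/M/1: L = λ/(μ-λ)
L = 8.5/(13.2-8.5) = 8.5/4.70
L = 1.8085 transactions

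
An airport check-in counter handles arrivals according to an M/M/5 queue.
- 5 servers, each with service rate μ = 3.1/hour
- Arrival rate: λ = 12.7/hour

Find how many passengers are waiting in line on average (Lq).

Traffic intensity: ρ = λ/(cμ) = 12.7/(5×3.1) = 0.8194
Since ρ = 0.8194 < 1, system is stable.
Offered load a = λ/μ = cρ = 12.7/3.1 = 4.0968
P₀ = [ Σₙ₌₀^4 aⁿ/n! + a^5/(5!(1-ρ)) ]⁻¹
Σ = a^0/0! + a^1/1! + a^2/2! + a^3/3! + a^4/4! = 1.0000 + 4.0968 + 8.3918 + 11.4597 + 11.7370 = 36.6853
a^5/(5!(1-ρ)) = 1154.0115/(120 × 0.1806452) = 53.2356
P₀ = 1/(36.6853 + 53.2356) = 0.01112
Lq = P₀·a^5·ρ / (5!(1-ρ)²) = 0.011121 × 1154.0115 × 0.81935 / (120 × 0.032633) = 2.6853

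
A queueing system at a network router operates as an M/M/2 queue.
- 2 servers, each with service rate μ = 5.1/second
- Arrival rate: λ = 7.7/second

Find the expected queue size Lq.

Traffic intensity: ρ = λ/(cμ) = 7.7/(2×5.1) = 0.7549
Since ρ = 0.7549 < 1, system is stable.
Offered load a = λ/μ = cρ = 7.7/5.1 = 1.5098
P₀ = [ Σₙ₌₀^1 aⁿ/n! + a^2/(2!(1-ρ)) ]⁻¹
Σ = a^0/0! + a^1/1! = 1.0000 + 1.5098 = 2.5098
a^2/(2!(1-ρ)) = 2.27951/(2 × 0.245098) = 4.6502
P₀ = 1/(2.5098 + 4.6502) = 0.1397
Lq = P₀·a^2·ρ / (2!(1-ρ)²) = 0.139665 × 2.27951 × 0.754902 / (2 × 0.0600730) = 2.0004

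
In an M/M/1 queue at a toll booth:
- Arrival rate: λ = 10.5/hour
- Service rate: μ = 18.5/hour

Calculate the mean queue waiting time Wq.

First, compute utilization: ρ = λ/μ = 10.5/18.5 = 0.5676
For M/M/1: Wq = λ/(μ(μ-λ))
Wq = 10.5/(18.5 × (18.5-10.5))
Wq = 10.5/(18.5 × 8.00)
Wq = 0.07095 hours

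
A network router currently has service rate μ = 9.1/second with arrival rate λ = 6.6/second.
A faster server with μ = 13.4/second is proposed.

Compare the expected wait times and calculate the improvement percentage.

System 1: ρ₁ = 6.6/9.1 = 0.7253, W₁ = 1/(9.1-6.6) = 0.40000
System 2: ρ₂ = 6.6/13.4 = 0.4925, W₂ = 1/(13.4-6.6) = 0.14706
Improvement: (W₁-W₂)/W₁ = (0.40000-0.14706)/0.40000 = 63.24%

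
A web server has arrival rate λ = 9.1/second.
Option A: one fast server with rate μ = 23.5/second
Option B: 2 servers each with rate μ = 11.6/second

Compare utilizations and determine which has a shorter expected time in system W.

Option A: single server μ = 23.5 (M/M/1)
  ρ_A = 9.1/23.5 = 0.3872
  W_A = 1/(μ-λ) = 1/(23.5-9.1) = 1/14.40 = 0.06944

Option B: 2 servers μ = 11.6 (M/M/2)
  ρ_B = λ/(cμ) = 9.1/(2×11.6) = 0.3922
  Offered load a = λ/μ = cρ = 9.1/11.6 = 0.7845
  P₀ = [ Σₙ₌₀^1 aⁿ/n! + a^2/(2!(1-ρ)) ]⁻¹
  Σ = a^0/0! + a^1/1! = 1.0000 + 0.7845 = 1.7845
  a^2/(2!(1-ρ)) = 0.6154/(2 × 0.6078) = 0.5063
  P₀ = 1/(1.7845 + 0.5063) = 0.4365
  Lq = P₀·a^2·ρ / (2!(1-ρ)²) = 0.4365 × 0.6154 × 0.3922 / (2 × 0.3694) = 0.1426
  Wq_B = Lq/λ = 0.1426/9.1 = 0.01567
  W_B = Wq_B + 1/μ = 0.01567 + 0.08621 = 0.1019

Since W_A = 0.06944 < W_B = 0.1019, Option A (single fast server) has the shorter time in system.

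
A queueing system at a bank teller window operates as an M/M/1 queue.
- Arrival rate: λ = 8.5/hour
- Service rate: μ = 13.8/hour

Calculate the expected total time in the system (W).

First, compute utilization: ρ = λ/μ = 8.5/13.8 = 0.6159
For M/M/1: W = 1/(μ-λ)
W = 1/(13.8-8.5) = 1/5.30
W = 0.1887 hours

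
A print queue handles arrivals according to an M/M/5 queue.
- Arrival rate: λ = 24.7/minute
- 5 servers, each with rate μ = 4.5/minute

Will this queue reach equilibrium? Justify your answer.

Stability requires ρ = λ/(cμ) < 1
ρ = 24.7/(5 × 4.5) = 24.7/22.50 = 1.0978
Since 1.0978 ≥ 1, the system is UNSTABLE.
Need c > λ/μ = 24.7/4.5 = 5.49.
Minimum servers needed: c = 6.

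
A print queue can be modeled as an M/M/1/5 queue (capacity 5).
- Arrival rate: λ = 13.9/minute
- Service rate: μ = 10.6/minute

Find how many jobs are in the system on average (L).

ρ = λ/μ = 13.9/10.6 = 1.3113
P₀ = (1-ρ)/(1-ρ^(K+1)) = (1-1.3113)/(1-1.3113^6) = -0.3113/-4.0841 = 0.07622
P_K = P₀×ρ^K = 0.07622 × 1.3113^5 = 0.07622 × 3.8771 = 0.2955
L = ρ[1 - (K+1)ρ^K + Kρ^(K+1)] / [(1-ρ)(1-ρ^(K+1))]
L = 1.3113 × (1 - 6×3.87713 + 5×5.08408) / ((1 - 1.3113) × (1 - 5.08408)) = 3.2568 jobs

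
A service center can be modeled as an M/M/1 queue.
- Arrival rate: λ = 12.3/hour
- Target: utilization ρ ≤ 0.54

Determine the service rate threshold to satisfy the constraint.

ρ = λ/μ, so μ = λ/ρ
μ ≥ 12.3/0.54 = 22.7778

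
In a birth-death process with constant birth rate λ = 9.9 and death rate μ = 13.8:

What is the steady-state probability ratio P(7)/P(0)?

For constant rates: P(n)/P(0) = (λ/μ)^n
P(7)/P(0) = (9.9/13.8)^7 = 0.71739^7 = 0.09779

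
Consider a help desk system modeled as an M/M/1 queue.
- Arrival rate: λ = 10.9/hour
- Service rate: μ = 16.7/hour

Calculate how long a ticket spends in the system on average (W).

First, compute utilization: ρ = λ/μ = 10.9/16.7 = 0.6527
For M/M/1: W = 1/(μ-λ)
W = 1/(16.7-10.9) = 1/5.80
W = 0.1724 hours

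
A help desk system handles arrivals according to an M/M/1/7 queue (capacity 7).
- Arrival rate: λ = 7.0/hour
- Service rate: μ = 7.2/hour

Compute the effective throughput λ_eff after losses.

ρ = λ/μ = 7.0/7.2 = 0.97222
P₀ = (1-ρ)/(1-ρ^(K+1)) = (1-0.97222)/(1-0.97222^8) = 0.02778/0.2018 = 0.1377
P_K = P₀×ρ^K = 0.13767 × 0.97222^7 = 0.13767 × 0.82102 = 0.1130
λ_eff = λ(1-P_K) = 7.0 × (1 - 0.11303) = 7.0 × 0.88697 = 6.2088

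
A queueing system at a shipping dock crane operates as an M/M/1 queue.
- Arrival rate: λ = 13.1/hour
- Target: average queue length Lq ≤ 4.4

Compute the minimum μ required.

For M/M/1: Lq = λ²/(μ(μ-λ))
Need Lq ≤ 4.4, i.e. μ(μ-λ) ≥ λ²/4.4
μ² - 13.1μ - 171.61/4.4 ≥ 0  →  μ² - 13.1μ - 39.00227 ≥ 0
Quadratic formula (positive root): μ = [λ + √(λ² + 4×39.00227)]/2
Discriminant: 171.61 + 4×39.00227 = 327.6191, √327.6191 = 18.1003
μ ≥ (13.1 + 18.1003)/2 = 15.6001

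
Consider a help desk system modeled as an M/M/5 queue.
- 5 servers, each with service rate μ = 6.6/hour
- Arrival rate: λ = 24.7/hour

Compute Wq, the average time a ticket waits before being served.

Traffic intensity: ρ = λ/(cμ) = 24.7/(5×6.6) = 0.7485
Since ρ = 0.7485 < 1, system is stable.
Offered load a = λ/μ = cρ = 24.7/6.6 = 3.7424
P₀ = [ Σₙ₌₀^4 aⁿ/n! + a^5/(5!(1-ρ)) ]⁻¹
Σ = a^0/0! + a^1/1! + a^2/2! + a^3/3! + a^4/4! = 1.0000 + 3.7424 + 7.0029 + 8.7359 + 8.1734 = 28.6546
a^5/(5!(1-ρ)) = 734.1167/(120 × 0.2515152) = 24.3231
P₀ = 1/(28.6546 + 24.3231) = 0.01888
Lq = P₀·a^5·ρ / (5!(1-ρ)²) = 0.018876 × 734.1167 × 0.74848 / (120 × 0.063260) = 1.3663
Wq = Lq/λ = 1.3663/24.7 = 0.05532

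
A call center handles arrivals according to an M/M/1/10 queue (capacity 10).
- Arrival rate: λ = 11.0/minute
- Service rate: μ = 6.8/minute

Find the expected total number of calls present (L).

ρ = λ/μ = 11.0/6.8 = 1.61765
P₀ = (1-ρ)/(1-ρ^(K+1)) = (1-1.61765)/(1-1.61765^11) = -0.6177/-197.4861 = 0.003128
P_K = P₀×ρ^K = 0.003128 × 1.61765^10 = 0.003128 × 122.7003 = 0.3838
L = ρ[1 - (K+1)ρ^K + Kρ^(K+1)] / [(1-ρ)(1-ρ^(K+1))]
L = 1.61765 × (1 - 11×122.7003 + 10×198.4861) / ((1 - 1.61765) × (1 - 198.4861)) = 8.4367 calls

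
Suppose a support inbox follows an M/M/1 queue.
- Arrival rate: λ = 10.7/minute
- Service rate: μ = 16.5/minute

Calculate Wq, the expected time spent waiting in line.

First, compute utilization: ρ = λ/μ = 10.7/16.5 = 0.6485
For M/M/1: Wq = λ/(μ(μ-λ))
Wq = 10.7/(16.5 × (16.5-10.7))
Wq = 10.7/(16.5 × 5.80)
Wq = 0.1118 minutes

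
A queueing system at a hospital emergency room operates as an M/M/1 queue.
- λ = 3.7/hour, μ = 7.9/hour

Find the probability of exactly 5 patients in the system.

ρ = λ/μ = 3.7/7.9 = 0.46835
P(n) = (1-ρ)ρⁿ
P(5) = (1-0.46835) × 0.46835^5
P(5) = 0.5316 × 0.02253
P(5) = 0.01198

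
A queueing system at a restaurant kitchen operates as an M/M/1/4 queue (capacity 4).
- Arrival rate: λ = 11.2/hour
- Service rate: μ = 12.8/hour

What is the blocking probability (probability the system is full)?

ρ = λ/μ = 11.2/12.8 = 0.8750
P₀ = (1-ρ)/(1-ρ^(K+1)) = (1-0.8750)/(1-0.8750^5) = 0.1250/0.4871 = 0.2566
P_K = P₀×ρ^K = 0.2566 × 0.8750^4 = 0.2566 × 0.5862 = 0.1504
Blocking probability = 15.04%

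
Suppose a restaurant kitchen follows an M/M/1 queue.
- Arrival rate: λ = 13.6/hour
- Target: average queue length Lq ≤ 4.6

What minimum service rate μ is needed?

For M/M/1: Lq = λ²/(μ(μ-λ))
Need Lq ≤ 4.6, i.e. μ(μ-λ) ≥ λ²/4.6
μ² - 13.6μ - 184.96/4.6 ≥ 0  →  μ² - 13.6μ - 40.2087 ≥ 0
Quadratic formula (positive root): μ = [λ + √(λ² + 4×40.2087)]/2
Discriminant: 184.96 + 4×40.2087 = 345.7948, √345.7948 = 18.5956
μ ≥ (13.6 + 18.5956)/2 = 16.0978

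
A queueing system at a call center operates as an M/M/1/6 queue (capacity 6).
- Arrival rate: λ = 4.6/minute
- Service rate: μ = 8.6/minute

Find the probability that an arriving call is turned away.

ρ = λ/μ = 4.6/8.6 = 0.53488
P₀ = (1-ρ)/(1-ρ^(K+1)) = (1-0.53488)/(1-0.53488^7) = 0.4651/0.9875 = 0.4710
P_K = P₀×ρ^K = 0.4710 × 0.53488^6 = 0.4710 × 0.02342 = 0.01103
Blocking probability = 1.10%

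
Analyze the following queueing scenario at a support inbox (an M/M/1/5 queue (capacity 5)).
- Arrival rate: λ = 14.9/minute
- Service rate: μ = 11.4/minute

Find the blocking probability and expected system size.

ρ = λ/μ = 14.9/11.4 = 1.3070
P₀ = (1-ρ)/(1-ρ^(K+1)) = (1-1.3070)/(1-1.3070^6) = -0.3070/-3.9849 = 0.07704
P_K = P₀×ρ^K = 0.07704 × 1.3070^5 = 0.07704 × 3.8140 = 0.2938
Blocking probability P_5 = 0.2938 (29.38%)
L = ρ[1 - (K+1)ρ^K + Kρ^(K+1)] / [(1-ρ)(1-ρ^(K+1))]
L = 1.3070 × (1 - 6×3.8140 + 5×4.9849) / ((1 - 1.3070) × (1 - 4.9849)) = 3.2484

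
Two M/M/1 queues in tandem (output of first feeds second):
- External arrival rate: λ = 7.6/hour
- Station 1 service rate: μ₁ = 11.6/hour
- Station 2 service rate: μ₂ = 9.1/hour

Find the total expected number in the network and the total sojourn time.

By Jackson's theorem, each station behaves as independent M/M/1.
Station 1: ρ₁ = 7.6/11.6 = 0.6552, L₁ = ρ₁/(1-ρ₁) = λ/(μ₁-λ) = 7.6/4.00 = 1.9000
Station 2: ρ₂ = 7.6/9.1 = 0.8352, L₂ = ρ₂/(1-ρ₂) = λ/(μ₂-λ) = 7.6/1.50 = 5.0667
Total: L = L₁ + L₂ = 1.9000 + 5.0667 = 6.9667
W = L/λ = 6.9667/7.6 = 0.9167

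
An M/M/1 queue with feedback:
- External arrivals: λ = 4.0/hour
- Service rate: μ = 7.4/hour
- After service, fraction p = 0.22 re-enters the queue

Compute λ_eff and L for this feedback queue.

Effective arrival rate: λ_eff = λ/(1-p) = 4.0/(1-0.22) = 4.0/0.78 = 5.1282
ρ = λ_eff/μ = 5.1282/7.4 = 0.6930
L = ρ/(1-ρ) = 0.6930/(1-0.6930) = 2.2573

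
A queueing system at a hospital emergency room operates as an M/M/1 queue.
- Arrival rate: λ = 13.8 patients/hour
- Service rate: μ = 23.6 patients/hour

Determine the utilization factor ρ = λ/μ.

Server utilization: ρ = λ/μ
ρ = 13.8/23.6 = 0.5847
The server is busy 58.47% of the time.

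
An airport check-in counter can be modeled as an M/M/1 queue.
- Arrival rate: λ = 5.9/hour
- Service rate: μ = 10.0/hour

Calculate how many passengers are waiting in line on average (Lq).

ρ = λ/μ = 5.9/10.0 = 0.5900
For M/M/1: Lq = λ²/(μ(μ-λ))
Lq = 34.81/(10.0 × 4.10)
Lq = 0.8490 passengers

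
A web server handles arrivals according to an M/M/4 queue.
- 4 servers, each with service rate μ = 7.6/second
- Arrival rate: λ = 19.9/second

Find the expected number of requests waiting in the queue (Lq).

Traffic intensity: ρ = λ/(cμ) = 19.9/(4×7.6) = 0.6546
Since ρ = 0.6546 < 1, system is stable.
Offered load a = λ/μ = cρ = 19.9/7.6 = 2.6184
P₀ = [ Σₙ₌₀^3 aⁿ/n! + a^4/(4!(1-ρ)) ]⁻¹
Σ = a^0/0! + a^1/1! + a^2/2! + a^3/3! = 1.0000 + 2.6184 + 3.4281 + 2.9920 = 10.0385
a^4/(4!(1-ρ)) = 47.0065/(24 × 0.345395) = 5.6706
P₀ = 1/(10.0385 + 5.6706) = 0.06366
Lq = P₀·a^4·ρ / (4!(1-ρ)²) = 0.06366 × 47.0065 × 0.6546 / (24 × 0.1193) = 0.6841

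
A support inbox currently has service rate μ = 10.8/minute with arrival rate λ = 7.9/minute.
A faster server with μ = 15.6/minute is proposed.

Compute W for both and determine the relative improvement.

System 1: ρ₁ = 7.9/10.8 = 0.7315, W₁ = 1/(10.8-7.9) = 0.34483
System 2: ρ₂ = 7.9/15.6 = 0.5064, W₂ = 1/(15.6-7.9) = 0.12987
Improvement: (W₁-W₂)/W₁ = (0.34483-0.12987)/0.34483 = 62.34%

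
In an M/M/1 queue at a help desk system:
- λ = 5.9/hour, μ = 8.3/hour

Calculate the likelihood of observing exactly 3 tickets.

ρ = λ/μ = 5.9/8.3 = 0.7108
P(n) = (1-ρ)ρⁿ
P(3) = (1-0.7108) × 0.7108^3
P(3) = 0.2892 × 0.3591
P(3) = 0.1039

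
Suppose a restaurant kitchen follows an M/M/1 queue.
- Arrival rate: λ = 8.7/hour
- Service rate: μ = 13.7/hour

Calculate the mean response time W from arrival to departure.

First, compute utilization: ρ = λ/μ = 8.7/13.7 = 0.6350
For M/M/1: W = 1/(μ-λ)
W = 1/(13.7-8.7) = 1/5.00
W = 0.2000 hours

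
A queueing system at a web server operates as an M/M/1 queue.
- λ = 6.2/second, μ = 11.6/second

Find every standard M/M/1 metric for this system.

Step 1: ρ = λ/μ = 6.2/11.6 = 0.5345
Step 2: L = λ/(μ-λ) = 6.2/5.40 = 1.1481
Step 3: Lq = λ²/(μ(μ-λ)) = 38.44/(11.6×5.40) = 0.6137
Step 4: W = 1/(μ-λ) = 1/5.40 = 0.185185
Step 5: Wq = λ/(μ(μ-λ)) = 6.2/(11.6×5.40) = 0.09898
Step 6: P(0) = 1-ρ = 0.4655
Verify: L = λW = 6.2×0.185185 = 1.1481 ✔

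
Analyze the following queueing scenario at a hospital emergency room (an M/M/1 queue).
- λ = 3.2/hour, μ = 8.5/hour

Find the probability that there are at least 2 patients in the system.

ρ = λ/μ = 3.2/8.5 = 0.37647
P(N ≥ n) = ρⁿ
P(N ≥ 2) = 0.37647^2
P(N ≥ 2) = 0.1417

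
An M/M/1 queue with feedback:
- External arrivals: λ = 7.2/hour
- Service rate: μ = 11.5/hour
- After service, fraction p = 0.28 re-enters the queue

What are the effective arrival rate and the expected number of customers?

Effective arrival rate: λ_eff = λ/(1-p) = 7.2/(1-0.28) = 7.2/0.72 = 10.0000
ρ = λ_eff/μ = 10.0000/11.5 = 0.869565
L = ρ/(1-ρ) = 0.869565/(1-0.869565) = 6.6667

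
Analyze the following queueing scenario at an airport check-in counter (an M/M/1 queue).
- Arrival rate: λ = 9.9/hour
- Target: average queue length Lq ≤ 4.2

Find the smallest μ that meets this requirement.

For M/M/1: Lq = λ²/(μ(μ-λ))
Need Lq ≤ 4.2, i.e. μ(μ-λ) ≥ λ²/4.2
μ² - 9.9μ - 98.01/4.2 ≥ 0  →  μ² - 9.9μ - 23.335714 ≥ 0
Quadratic formula (positive root): μ = [λ + √(λ² + 4×23.335714)]/2
Discriminant: 98.01 + 4×23.335714 = 191.3529, √191.3529 = 13.8330
μ ≥ (9.9 + 13.8330)/2 = 11.8665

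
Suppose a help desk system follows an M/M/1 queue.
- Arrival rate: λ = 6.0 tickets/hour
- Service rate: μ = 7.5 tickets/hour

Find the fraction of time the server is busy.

Server utilization: ρ = λ/μ
ρ = 6.0/7.5 = 0.8000
The server is busy 80.00% of the time.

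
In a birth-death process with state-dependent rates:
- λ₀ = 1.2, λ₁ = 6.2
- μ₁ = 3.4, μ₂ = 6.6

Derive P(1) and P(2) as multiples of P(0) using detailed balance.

Balance equations:
State 0: λ₀P₀ = μ₁P₁ → P₁ = (λ₀/μ₁)P₀ = (1.2/3.4)P₀ = 0.3529P₀
State 1: P₂ = (λ₀λ₁)/(μ₁μ₂)P₀ = (1.2×6.2)/(3.4×6.6)P₀ = 0.3316P₀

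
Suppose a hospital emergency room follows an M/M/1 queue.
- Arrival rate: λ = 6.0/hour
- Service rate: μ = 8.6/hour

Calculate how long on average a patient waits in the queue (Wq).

First, compute utilization: ρ = λ/μ = 6.0/8.6 = 0.6977
For M/M/1: Wq = λ/(μ(μ-λ))
Wq = 6.0/(8.6 × (8.6-6.0))
Wq = 6.0/(8.6 × 2.60)
Wq = 0.2683 hours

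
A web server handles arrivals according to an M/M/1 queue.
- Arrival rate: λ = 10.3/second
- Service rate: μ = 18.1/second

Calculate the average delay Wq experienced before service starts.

First, compute utilization: ρ = λ/μ = 10.3/18.1 = 0.5691
For M/M/1: Wq = λ/(μ(μ-λ))
Wq = 10.3/(18.1 × (18.1-10.3))
Wq = 10.3/(18.1 × 7.80)
Wq = 0.07296 seconds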